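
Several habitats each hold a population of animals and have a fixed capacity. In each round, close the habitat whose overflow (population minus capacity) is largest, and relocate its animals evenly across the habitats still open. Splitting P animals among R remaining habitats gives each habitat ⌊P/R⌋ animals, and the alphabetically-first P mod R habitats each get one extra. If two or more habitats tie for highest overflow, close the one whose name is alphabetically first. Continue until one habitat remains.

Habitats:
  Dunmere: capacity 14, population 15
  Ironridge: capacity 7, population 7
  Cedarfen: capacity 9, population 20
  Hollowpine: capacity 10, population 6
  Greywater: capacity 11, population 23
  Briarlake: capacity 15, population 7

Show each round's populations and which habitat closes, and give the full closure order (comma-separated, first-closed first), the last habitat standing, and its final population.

Closure order: Greywater, Cedarfen, Dunmere, Ironridge, Hollowpine
Last habitat: Briarlake with 78 animals

Round 1: Briarlake=7 Cedarfen=20 Dunmere=15 Greywater=23 Hollowpine=6 Ironridge=7 → close Greywater (overflow 12)
  23÷5 = 4 each, +1 to first 3
Round 2: Briarlake=12 Cedarfen=25 Dunmere=20 Hollowpine=10 Ironridge=11 → close Cedarfen (overflow 16)
  25÷4 = 6 each, +1 to first 1
Round 3: Briarlake=19 Dunmere=26 Hollowpine=16 Ironridge=17 → close Dunmere (overflow 12)
  26÷3 = 8 each, +1 to first 2
Round 4: Briarlake=28 Hollowpine=25 Ironridge=25 → close Ironridge (overflow 18)
  25÷2 = 12 each, +1 to first 1
Round 5: Briarlake=41 Hollowpine=37 → close Hollowpine (overflow 27)
  37÷1 = 37 each, +1 to first 0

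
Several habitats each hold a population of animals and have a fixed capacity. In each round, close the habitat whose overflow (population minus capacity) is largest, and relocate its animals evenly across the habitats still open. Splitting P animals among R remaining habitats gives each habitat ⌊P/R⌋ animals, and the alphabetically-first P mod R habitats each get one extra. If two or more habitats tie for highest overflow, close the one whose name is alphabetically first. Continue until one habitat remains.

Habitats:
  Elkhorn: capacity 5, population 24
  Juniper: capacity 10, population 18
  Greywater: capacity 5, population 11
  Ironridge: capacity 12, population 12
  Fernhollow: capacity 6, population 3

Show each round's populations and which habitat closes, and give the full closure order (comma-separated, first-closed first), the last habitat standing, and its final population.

Round 1: Elkhorn=24 Fernhollow=3 Greywater=11 Ironridge=12 Juniper=18 → close Elkhorn (overflow 19)
  24÷4 = 6 each, +1 to first 0
Round 2: Fernhollow=9 Greywater=17 Ironridge=18 Juniper=24 → close Juniper (overflow 14)
  24÷3 = 8 each, +1 to first 0
Round 3: Fernhollow=17 Greywater=25 Ironridge=26 → close Greywater (overflow 20)
  25÷2 = 12 each, +1 to first 1
Round 4: Fernhollow=30 Ironridge=38 → close Ironridge (overflow 26)
  38÷1 = 38 each, +1 to first 0

Closure order: Elkhorn, Juniper, Greywater, Ironridge
Last habitat: Fernhollow with 68 animals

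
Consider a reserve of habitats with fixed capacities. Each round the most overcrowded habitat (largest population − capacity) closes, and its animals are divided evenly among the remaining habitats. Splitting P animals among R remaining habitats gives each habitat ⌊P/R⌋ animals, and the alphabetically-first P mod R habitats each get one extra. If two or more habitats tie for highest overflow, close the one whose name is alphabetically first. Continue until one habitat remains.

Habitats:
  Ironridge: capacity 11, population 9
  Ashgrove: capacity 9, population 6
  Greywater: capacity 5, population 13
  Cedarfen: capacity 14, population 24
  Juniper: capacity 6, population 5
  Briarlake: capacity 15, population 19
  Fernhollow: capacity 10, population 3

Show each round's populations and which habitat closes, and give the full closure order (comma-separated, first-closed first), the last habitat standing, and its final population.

Round 1: Ashgrove=6 Briarlake=19 Cedarfen=24 Fernhollow=3 Greywater=13 Ironridge=9 Juniper=5 → close Cedarfen (overflow 10)
  24÷6 = 4 each, +1 to first 0
Round 2: Ashgrove=10 Briarlake=23 Fernhollow=7 Greywater=17 Ironridge=13 Juniper=9 → close Greywater (overflow 12)
  17÷5 = 3 each, +1 to first 2
Round 3: Ashgrove=14 Briarlake=27 Fernhollow=10 Ironridge=16 Juniper=12 → close Briarlake (overflow 12)
  27÷4 = 6 each, +1 to first 3
Round 4: Ashgrove=21 Fernhollow=17 Ironridge=23 Juniper=18 → close Ashgrove (overflow 12)
  21÷3 = 7 each, +1 to first 0
Round 5: Fernhollow=24 Ironridge=30 Juniper=25 → close Ironridge (overflow 19)
  30÷2 = 15 each, +1 to first 0
Round 6: Fernhollow=39 Juniper=40 → close Juniper (overflow 34)
  40÷1 = 40 each, +1 to first 0

Closure order: Cedarfen, Greywater, Briarlake, Ashgrove, Ironridge, Juniper
Last habitat: Fernhollow with 79 animals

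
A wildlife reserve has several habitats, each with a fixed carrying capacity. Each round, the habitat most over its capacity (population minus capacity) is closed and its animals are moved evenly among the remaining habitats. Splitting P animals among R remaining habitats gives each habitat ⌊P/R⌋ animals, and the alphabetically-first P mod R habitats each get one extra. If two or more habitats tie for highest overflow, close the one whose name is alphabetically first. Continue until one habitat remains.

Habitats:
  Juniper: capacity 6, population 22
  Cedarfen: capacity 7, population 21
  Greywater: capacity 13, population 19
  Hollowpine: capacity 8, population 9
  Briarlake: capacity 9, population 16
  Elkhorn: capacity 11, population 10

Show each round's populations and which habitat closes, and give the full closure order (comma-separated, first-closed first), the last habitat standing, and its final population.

Closure order: Juniper, Cedarfen, Briarlake, Greywater, Elkhorn
Last habitat: Hollowpine with 97 animals

Round 1: Briarlake=16 Cedarfen=21 Elkhorn=10 Greywater=19 Hollowpine=9 Juniper=22 → close Juniper (overflow 16)
  22÷5 = 4 each, +1 to first 2
Round 2: Briarlake=21 Cedarfen=26 Elkhorn=14 Greywater=23 Hollowpine=13 → close Cedarfen (overflow 19)
  26÷4 = 6 each, +1 to first 2
Round 3: Briarlake=28 Elkhorn=21 Greywater=29 Hollowpine=19 → close Briarlake (overflow 19)
  28÷3 = 9 each, +1 to first 1
Round 4: Elkhorn=31 Greywater=38 Hollowpine=28 → close Greywater (overflow 25)
  38÷2 = 19 each, +1 to first 0
Round 5: Elkhorn=50 Hollowpine=47 → close Elkhorn (overflow 39)
  50÷1 = 50 each, +1 to first 0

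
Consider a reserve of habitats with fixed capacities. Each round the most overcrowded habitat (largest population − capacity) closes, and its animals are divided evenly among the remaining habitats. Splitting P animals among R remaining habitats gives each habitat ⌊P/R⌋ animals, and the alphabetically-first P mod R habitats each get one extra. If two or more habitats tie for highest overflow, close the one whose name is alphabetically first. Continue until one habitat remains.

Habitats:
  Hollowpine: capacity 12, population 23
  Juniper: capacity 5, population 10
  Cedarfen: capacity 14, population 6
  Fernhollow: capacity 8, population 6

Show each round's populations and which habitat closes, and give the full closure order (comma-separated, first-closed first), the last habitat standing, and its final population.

Closure order: Hollowpine, Juniper, Fernhollow
Last habitat: Cedarfen with 45 animals

Round 1: Cedarfen=6 Fernhollow=6 Hollowpine=23 Juniper=10 → close Hollowpine (overflow 11)
  23÷3 = 7 each, +1 to first 2
Round 2: Cedarfen=14 Fernhollow=14 Juniper=17 → close Juniper (overflow 12)
  17÷2 = 8 each, +1 to first 1
Round 3: Cedarfen=23 Fernhollow=22 → close Fernhollow (overflow 14)
  22÷1 = 22 each, +1 to first 0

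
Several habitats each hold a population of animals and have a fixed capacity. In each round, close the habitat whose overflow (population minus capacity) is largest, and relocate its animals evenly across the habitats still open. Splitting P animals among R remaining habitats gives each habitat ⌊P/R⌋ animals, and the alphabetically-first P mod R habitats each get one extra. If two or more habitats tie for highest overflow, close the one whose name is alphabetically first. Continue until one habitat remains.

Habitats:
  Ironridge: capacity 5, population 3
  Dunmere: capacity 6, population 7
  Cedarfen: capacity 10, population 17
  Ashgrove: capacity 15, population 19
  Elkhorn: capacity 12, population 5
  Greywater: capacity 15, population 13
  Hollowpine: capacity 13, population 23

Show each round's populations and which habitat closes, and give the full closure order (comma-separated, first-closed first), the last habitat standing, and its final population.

Closure order: Hollowpine, Cedarfen, Ashgrove, Dunmere, Greywater, Ironridge
Last habitat: Elkhorn with 87 animals

Round 1: Ashgrove=19 Cedarfen=17 Dunmere=7 Elkhorn=5 Greywater=13 Hollowpine=23 Ironridge=3 → close Hollowpine (overflow 10)
  23÷6 = 3 each, +1 to first 5
Round 2: Ashgrove=23 Cedarfen=21 Dunmere=11 Elkhorn=9 Greywater=17 Ironridge=6 → close Cedarfen (overflow 11)
  21÷5 = 4 each, +1 to first 1
Round 3: Ashgrove=28 Dunmere=15 Elkhorn=13 Greywater=21 Ironridge=10 → close Ashgrove (overflow 13)
  28÷4 = 7 each, +1 to first 0
Round 4: Dunmere=22 Elkhorn=20 Greywater=28 Ironridge=17 → close Dunmere (overflow 16)
  22÷3 = 7 each, +1 to first 1
Round 5: Elkhorn=28 Greywater=35 Ironridge=24 → close Greywater (overflow 20)
  35÷2 = 17 each, +1 to first 1
Round 6: Elkhorn=46 Ironridge=41 → close Ironridge (overflow 36)
  41÷1 = 41 each, +1 to first 0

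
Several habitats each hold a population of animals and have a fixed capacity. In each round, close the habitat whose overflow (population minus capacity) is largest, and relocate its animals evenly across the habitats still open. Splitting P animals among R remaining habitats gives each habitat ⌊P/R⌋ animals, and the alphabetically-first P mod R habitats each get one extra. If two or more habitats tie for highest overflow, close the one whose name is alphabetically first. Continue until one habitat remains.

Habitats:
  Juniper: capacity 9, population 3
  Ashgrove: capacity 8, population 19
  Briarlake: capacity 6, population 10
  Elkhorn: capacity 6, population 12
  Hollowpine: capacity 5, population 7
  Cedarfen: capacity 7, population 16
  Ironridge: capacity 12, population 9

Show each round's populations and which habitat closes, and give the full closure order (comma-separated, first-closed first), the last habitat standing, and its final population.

Round 1: Ashgrove=19 Briarlake=10 Cedarfen=16 Elkhorn=12 Hollowpine=7 Ironridge=9 Juniper=3 → close Ashgrove (overflow 11)
  19÷6 = 3 each, +1 to first 1
Round 2: Briarlake=14 Cedarfen=19 Elkhorn=15 Hollowpine=10 Ironridge=12 Juniper=6 → close Cedarfen (overflow 12)
  19÷5 = 3 each, +1 to first 4
Round 3: Briarlake=18 Elkhorn=19 Hollowpine=14 Ironridge=16 Juniper=9 → close Elkhorn (overflow 13)
  19÷4 = 4 each, +1 to first 3
Round 4: Briarlake=23 Hollowpine=19 Ironridge=21 Juniper=13 → close Briarlake (overflow 17)
  23÷3 = 7 each, +1 to first 2
Round 5: Hollowpine=27 Ironridge=29 Juniper=20 → close Hollowpine (overflow 22)
  27÷2 = 13 each, +1 to first 1
Round 6: Ironridge=43 Juniper=33 → close Ironridge (overflow 31)
  43÷1 = 43 each, +1 to first 0

Closure order: Ashgrove, Cedarfen, Elkhorn, Briarlake, Hollowpine, Ironridge
Last habitat: Juniper with 76 animals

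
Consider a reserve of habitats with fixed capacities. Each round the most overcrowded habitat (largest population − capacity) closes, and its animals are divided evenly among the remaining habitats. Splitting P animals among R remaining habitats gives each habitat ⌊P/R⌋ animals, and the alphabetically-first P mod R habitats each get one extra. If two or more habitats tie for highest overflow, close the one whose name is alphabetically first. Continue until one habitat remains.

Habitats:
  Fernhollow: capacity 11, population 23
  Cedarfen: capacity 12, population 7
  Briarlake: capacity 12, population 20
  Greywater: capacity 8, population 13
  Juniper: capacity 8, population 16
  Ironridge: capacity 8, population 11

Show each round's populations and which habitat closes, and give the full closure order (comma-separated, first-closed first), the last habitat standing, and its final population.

Closure order: Fernhollow, Briarlake, Juniper, Greywater, Ironridge
Last habitat: Cedarfen with 90 animals

Round 1: Briarlake=20 Cedarfen=7 Fernhollow=23 Greywater=13 Ironridge=11 Juniper=16 → close Fernhollow (overflow 12)
  23÷5 = 4 each, +1 to first 3
Round 2: Briarlake=25 Cedarfen=12 Greywater=18 Ironridge=15 Juniper=20 → close Briarlake (overflow 13)
  25÷4 = 6 each, +1 to first 1
Round 3: Cedarfen=19 Greywater=24 Ironridge=21 Juniper=26 → close Juniper (overflow 18)
  26÷3 = 8 each, +1 to first 2
Round 4: Cedarfen=28 Greywater=33 Ironridge=29 → close Greywater (overflow 25)
  33÷2 = 16 each, +1 to first 1
Round 5: Cedarfen=45 Ironridge=45 → close Ironridge (overflow 37)
  45÷1 = 45 each, +1 to first 0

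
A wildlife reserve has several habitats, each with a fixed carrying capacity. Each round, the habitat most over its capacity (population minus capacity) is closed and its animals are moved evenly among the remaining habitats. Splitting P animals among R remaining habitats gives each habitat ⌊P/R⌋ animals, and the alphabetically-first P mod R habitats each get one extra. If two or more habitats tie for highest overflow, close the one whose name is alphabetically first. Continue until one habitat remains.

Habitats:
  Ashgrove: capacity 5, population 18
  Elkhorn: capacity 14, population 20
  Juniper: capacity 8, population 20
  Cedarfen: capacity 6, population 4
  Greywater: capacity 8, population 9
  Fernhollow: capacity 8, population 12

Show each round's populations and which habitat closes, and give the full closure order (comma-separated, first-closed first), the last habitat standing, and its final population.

Round 1: Ashgrove=18 Cedarfen=4 Elkhorn=20 Fernhollow=12 Greywater=9 Juniper=20 → close Ashgrove (overflow 13)
  18÷5 = 3 each, +1 to first 3
Round 2: Cedarfen=8 Elkhorn=24 Fernhollow=16 Greywater=12 Juniper=23 → close Juniper (overflow 15)
  23÷4 = 5 each, +1 to first 3
Round 3: Cedarfen=14 Elkhorn=30 Fernhollow=22 Greywater=17 → close Elkhorn (overflow 16)
  30÷3 = 10 each, +1 to first 0
Round 4: Cedarfen=24 Fernhollow=32 Greywater=27 → close Fernhollow (overflow 24)
  32÷2 = 16 each, +1 to first 0
Round 5: Cedarfen=40 Greywater=43 → close Greywater (overflow 35)
  43÷1 = 43 each, +1 to first 0

Closure order: Ashgrove, Juniper, Elkhorn, Fernhollow, Greywater
Last habitat: Cedarfen with 83 animals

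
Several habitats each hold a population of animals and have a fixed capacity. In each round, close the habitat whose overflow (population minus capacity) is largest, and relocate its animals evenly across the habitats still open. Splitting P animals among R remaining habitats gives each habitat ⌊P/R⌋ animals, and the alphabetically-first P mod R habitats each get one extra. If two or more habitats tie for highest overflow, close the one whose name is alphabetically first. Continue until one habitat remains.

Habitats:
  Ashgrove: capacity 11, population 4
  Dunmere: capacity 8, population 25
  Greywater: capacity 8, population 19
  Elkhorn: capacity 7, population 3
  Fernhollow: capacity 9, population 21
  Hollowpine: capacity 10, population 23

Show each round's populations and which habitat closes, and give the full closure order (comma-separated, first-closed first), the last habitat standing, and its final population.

Round 1: Ashgrove=4 Dunmere=25 Elkhorn=3 Fernhollow=21 Greywater=19 Hollowpine=23 → close Dunmere (overflow 17)
  25÷5 = 5 each, +1 to first 0
Round 2: Ashgrove=9 Elkhorn=8 Fernhollow=26 Greywater=24 Hollowpine=28 → close Hollowpine (overflow 18)
  28÷4 = 7 each, +1 to first 0
Round 3: Ashgrove=16 Elkhorn=15 Fernhollow=33 Greywater=31 → close Fernhollow (overflow 24)
  33÷3 = 11 each, +1 to first 0
Round 4: Ashgrove=27 Elkhorn=26 Greywater=42 → close Greywater (overflow 34)
  42÷2 = 21 each, +1 to first 0
Round 5: Ashgrove=48 Elkhorn=47 → close Elkhorn (overflow 40)
  47÷1 = 47 each, +1 to first 0

Closure order: Dunmere, Hollowpine, Fernhollow, Greywater, Elkhorn
Last habitat: Ashgrove with 95 animals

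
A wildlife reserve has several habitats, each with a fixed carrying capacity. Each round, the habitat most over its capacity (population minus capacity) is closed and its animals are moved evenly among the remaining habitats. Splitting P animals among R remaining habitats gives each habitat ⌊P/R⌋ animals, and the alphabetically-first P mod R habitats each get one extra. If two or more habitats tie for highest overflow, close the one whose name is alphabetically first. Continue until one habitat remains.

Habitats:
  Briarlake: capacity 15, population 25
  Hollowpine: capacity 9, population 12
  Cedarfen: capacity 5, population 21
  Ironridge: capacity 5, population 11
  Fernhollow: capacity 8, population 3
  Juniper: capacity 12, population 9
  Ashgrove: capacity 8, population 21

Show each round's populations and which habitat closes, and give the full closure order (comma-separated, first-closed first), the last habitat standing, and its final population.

Round 1: Ashgrove=21 Briarlake=25 Cedarfen=21 Fernhollow=3 Hollowpine=12 Ironridge=11 Juniper=9 → close Cedarfen (overflow 16)
  21÷6 = 3 each, +1 to first 3
Round 2: Ashgrove=25 Briarlake=29 Fernhollow=7 Hollowpine=15 Ironridge=14 Juniper=12 → close Ashgrove (overflow 17)
  25÷5 = 5 each, +1 to first 0
Round 3: Briarlake=34 Fernhollow=12 Hollowpine=20 Ironridge=19 Juniper=17 → close Briarlake (overflow 19)
  34÷4 = 8 each, +1 to first 2
Round 4: Fernhollow=21 Hollowpine=29 Ironridge=27 Juniper=25 → close Ironridge (overflow 22)
  27÷3 = 9 each, +1 to first 0
Round 5: Fernhollow=30 Hollowpine=38 Juniper=34 → close Hollowpine (overflow 29)
  38÷2 = 19 each, +1 to first 0
Round 6: Fernhollow=49 Juniper=53 → close Fernhollow (overflow 41)
  49÷1 = 49 each, +1 to first 0

Closure order: Cedarfen, Ashgrove, Briarlake, Ironridge, Hollowpine, Fernhollow
Last habitat: Juniper with 102 animals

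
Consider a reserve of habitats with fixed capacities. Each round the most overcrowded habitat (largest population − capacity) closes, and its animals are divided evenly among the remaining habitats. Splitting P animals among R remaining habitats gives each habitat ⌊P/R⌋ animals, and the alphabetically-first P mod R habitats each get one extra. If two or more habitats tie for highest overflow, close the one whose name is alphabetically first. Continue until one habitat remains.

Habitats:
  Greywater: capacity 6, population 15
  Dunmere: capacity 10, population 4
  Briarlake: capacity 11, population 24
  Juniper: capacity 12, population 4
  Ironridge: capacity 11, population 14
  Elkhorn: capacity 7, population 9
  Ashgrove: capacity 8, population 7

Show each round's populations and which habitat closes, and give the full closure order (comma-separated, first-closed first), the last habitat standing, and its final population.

Closure order: Briarlake, Greywater, Ironridge, Elkhorn, Ashgrove, Dunmere
Last habitat: Juniper with 77 animals

Round 1: Ashgrove=7 Briarlake=24 Dunmere=4 Elkhorn=9 Greywater=15 Ironridge=14 Juniper=4 → close Briarlake (overflow 13)
  24÷6 = 4 each, +1 to first 0
Round 2: Ashgrove=11 Dunmere=8 Elkhorn=13 Greywater=19 Ironridge=18 Juniper=8 → close Greywater (overflow 13)
  19÷5 = 3 each, +1 to first 4
Round 3: Ashgrove=15 Dunmere=12 Elkhorn=17 Ironridge=22 Juniper=11 → close Ironridge (overflow 11)
  22÷4 = 5 each, +1 to first 2
Round 4: Ashgrove=21 Dunmere=18 Elkhorn=22 Juniper=16 → close Elkhorn (overflow 15)
  22÷3 = 7 each, +1 to first 1
Round 5: Ashgrove=29 Dunmere=25 Juniper=23 → close Ashgrove (overflow 21)
  29÷2 = 14 each, +1 to first 1
Round 6: Dunmere=40 Juniper=37 → close Dunmere (overflow 30)
  40÷1 = 40 each, +1 to first 0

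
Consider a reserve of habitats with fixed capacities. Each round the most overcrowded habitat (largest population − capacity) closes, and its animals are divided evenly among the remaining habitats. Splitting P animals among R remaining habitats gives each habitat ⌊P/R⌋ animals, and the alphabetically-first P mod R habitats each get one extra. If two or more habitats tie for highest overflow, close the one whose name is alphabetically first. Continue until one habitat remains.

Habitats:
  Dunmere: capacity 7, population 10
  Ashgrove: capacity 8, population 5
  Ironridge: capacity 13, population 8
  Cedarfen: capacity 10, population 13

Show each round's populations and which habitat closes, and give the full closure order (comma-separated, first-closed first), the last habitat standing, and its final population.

Closure order: Cedarfen, Dunmere, Ashgrove
Last habitat: Ironridge with 36 animals

Round 1: Ashgrove=5 Cedarfen=13 Dunmere=10 Ironridge=8 → close Cedarfen (overflow 3)
  13÷3 = 4 each, +1 to first 1
Round 2: Ashgrove=10 Dunmere=14 Ironridge=12 → close Dunmere (overflow 7)
  14÷2 = 7 each, +1 to first 0
Round 3: Ashgrove=17 Ironridge=19 → close Ashgrove (overflow 9)
  17÷1 = 17 each, +1 to first 0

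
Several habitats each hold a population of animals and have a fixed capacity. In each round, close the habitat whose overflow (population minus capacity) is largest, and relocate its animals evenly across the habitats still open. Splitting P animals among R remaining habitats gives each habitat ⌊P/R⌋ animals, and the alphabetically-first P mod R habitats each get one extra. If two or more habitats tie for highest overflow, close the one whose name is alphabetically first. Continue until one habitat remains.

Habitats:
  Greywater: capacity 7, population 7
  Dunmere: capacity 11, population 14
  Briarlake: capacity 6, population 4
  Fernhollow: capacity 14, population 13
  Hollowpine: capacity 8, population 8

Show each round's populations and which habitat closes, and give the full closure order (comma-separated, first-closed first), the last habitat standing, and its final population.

Round 1: Briarlake=4 Dunmere=14 Fernhollow=13 Greywater=7 Hollowpine=8 → close Dunmere (overflow 3)
  14÷4 = 3 each, +1 to first 2
Round 2: Briarlake=8 Fernhollow=17 Greywater=10 Hollowpine=11 → close Fernhollow (overflow 3)
  17÷3 = 5 each, +1 to first 2
Round 3: Briarlake=14 Greywater=16 Hollowpine=16 → close Greywater (overflow 9)
  16÷2 = 8 each, +1 to first 0
Round 4: Briarlake=22 Hollowpine=24 → close Briarlake (overflow 16)
  22÷1 = 22 each, +1 to first 0

Closure order: Dunmere, Fernhollow, Greywater, Briarlake
Last habitat: Hollowpine with 46 animals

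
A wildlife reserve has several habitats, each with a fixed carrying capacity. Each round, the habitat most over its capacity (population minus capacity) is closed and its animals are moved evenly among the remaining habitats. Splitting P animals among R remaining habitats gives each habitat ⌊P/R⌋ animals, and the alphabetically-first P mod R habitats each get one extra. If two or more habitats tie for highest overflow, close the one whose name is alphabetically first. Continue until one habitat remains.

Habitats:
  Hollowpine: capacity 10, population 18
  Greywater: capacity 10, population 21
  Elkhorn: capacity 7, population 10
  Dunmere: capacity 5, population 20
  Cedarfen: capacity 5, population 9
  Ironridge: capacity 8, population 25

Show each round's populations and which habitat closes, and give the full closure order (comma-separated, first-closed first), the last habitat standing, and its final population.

Closure order: Ironridge, Dunmere, Greywater, Hollowpine, Cedarfen
Last habitat: Elkhorn with 103 animals

Round 1: Cedarfen=9 Dunmere=20 Elkhorn=10 Greywater=21 Hollowpine=18 Ironridge=25 → close Ironridge (overflow 17)
  25÷5 = 5 each, +1 to first 0
Round 2: Cedarfen=14 Dunmere=25 Elkhorn=15 Greywater=26 Hollowpine=23 → close Dunmere (overflow 20)
  25÷4 = 6 each, +1 to first 1
Round 3: Cedarfen=21 Elkhorn=21 Greywater=32 Hollowpine=29 → close Greywater (overflow 22)
  32÷3 = 10 each, +1 to first 2
Round 4: Cedarfen=32 Elkhorn=32 Hollowpine=39 → close Hollowpine (overflow 29)
  39÷2 = 19 each, +1 to first 1
Round 5: Cedarfen=52 Elkhorn=51 → close Cedarfen (overflow 47)
  52÷1 = 52 each, +1 to first 0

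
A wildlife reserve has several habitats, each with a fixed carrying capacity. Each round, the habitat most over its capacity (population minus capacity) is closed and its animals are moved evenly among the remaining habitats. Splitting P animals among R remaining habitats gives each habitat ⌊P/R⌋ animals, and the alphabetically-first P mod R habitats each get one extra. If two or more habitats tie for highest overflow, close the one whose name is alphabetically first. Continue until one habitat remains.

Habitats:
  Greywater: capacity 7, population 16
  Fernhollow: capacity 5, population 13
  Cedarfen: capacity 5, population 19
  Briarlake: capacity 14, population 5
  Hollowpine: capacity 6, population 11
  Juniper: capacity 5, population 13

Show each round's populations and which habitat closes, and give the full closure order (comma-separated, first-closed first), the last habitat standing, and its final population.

Round 1: Briarlake=5 Cedarfen=19 Fernhollow=13 Greywater=16 Hollowpine=11 Juniper=13 → close Cedarfen (overflow 14)
  19÷5 = 3 each, +1 to first 4
Round 2: Briarlake=9 Fernhollow=17 Greywater=20 Hollowpine=15 Juniper=16 → close Greywater (overflow 13)
  20÷4 = 5 each, +1 to first 0
Round 3: Briarlake=14 Fernhollow=22 Hollowpine=20 Juniper=21 → close Fernhollow (overflow 17)
  22÷3 = 7 each, +1 to first 1
Round 4: Briarlake=22 Hollowpine=27 Juniper=28 → close Juniper (overflow 23)
  28÷2 = 14 each, +1 to first 0
Round 5: Briarlake=36 Hollowpine=41 → close Hollowpine (overflow 35)
  41÷1 = 41 each, +1 to first 0

Closure order: Cedarfen, Greywater, Fernhollow, Juniper, Hollowpine
Last habitat: Briarlake with 77 animals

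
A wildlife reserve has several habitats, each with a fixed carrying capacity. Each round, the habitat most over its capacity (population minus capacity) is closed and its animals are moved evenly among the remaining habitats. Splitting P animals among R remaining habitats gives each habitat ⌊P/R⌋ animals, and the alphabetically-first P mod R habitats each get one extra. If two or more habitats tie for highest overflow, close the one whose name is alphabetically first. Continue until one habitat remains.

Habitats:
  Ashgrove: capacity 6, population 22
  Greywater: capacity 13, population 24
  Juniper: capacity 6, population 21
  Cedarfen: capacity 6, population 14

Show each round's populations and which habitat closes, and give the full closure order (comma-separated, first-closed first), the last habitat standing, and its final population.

Round 1: Ashgrove=22 Cedarfen=14 Greywater=24 Juniper=21 → close Ashgrove (overflow 16)
  22÷3 = 7 each, +1 to first 1
Round 2: Cedarfen=22 Greywater=31 Juniper=28 → close Juniper (overflow 22)
  28÷2 = 14 each, +1 to first 0
Round 3: Cedarfen=36 Greywater=45 → close Greywater (overflow 32)
  45÷1 = 45 each, +1 to first 0

Closure order: Ashgrove, Juniper, Greywater
Last habitat: Cedarfen with 81 animals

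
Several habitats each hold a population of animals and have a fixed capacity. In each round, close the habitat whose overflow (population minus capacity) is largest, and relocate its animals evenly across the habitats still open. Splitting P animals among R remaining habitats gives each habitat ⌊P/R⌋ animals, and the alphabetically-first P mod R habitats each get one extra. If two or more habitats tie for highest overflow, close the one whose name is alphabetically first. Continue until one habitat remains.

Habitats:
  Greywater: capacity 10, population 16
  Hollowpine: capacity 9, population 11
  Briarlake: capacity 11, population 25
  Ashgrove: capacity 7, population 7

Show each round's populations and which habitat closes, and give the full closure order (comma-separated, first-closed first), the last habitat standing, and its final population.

Closure order: Briarlake, Greywater, Hollowpine
Last habitat: Ashgrove with 59 animals

Round 1: Ashgrove=7 Briarlake=25 Greywater=16 Hollowpine=11 → close Briarlake (overflow 14)
  25÷3 = 8 each, +1 to first 1
Round 2: Ashgrove=16 Greywater=24 Hollowpine=19 → close Greywater (overflow 14)
  24÷2 = 12 each, +1 to first 0
Round 3: Ashgrove=28 Hollowpine=31 → close Hollowpine (overflow 22)
  31÷1 = 31 each, +1 to first 0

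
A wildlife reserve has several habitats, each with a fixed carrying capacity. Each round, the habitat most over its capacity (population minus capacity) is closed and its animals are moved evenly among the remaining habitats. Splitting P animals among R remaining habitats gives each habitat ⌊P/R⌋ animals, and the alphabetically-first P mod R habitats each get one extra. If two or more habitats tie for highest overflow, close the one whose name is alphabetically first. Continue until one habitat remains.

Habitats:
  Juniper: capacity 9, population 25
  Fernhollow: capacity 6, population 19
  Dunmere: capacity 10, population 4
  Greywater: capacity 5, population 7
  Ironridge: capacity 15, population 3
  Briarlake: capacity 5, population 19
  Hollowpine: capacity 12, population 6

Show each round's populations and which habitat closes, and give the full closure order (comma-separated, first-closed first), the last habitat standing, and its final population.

Closure order: Juniper, Briarlake, Fernhollow, Greywater, Dunmere, Hollowpine
Last habitat: Ironridge with 83 animals

Round 1: Briarlake=19 Dunmere=4 Fernhollow=19 Greywater=7 Hollowpine=6 Ironridge=3 Juniper=25 → close Juniper (overflow 16)
  25÷6 = 4 each, +1 to first 1
Round 2: Briarlake=24 Dunmere=8 Fernhollow=23 Greywater=11 Hollowpine=10 Ironridge=7 → close Briarlake (overflow 19)
  24÷5 = 4 each, +1 to first 4
Round 3: Dunmere=13 Fernhollow=28 Greywater=16 Hollowpine=15 Ironridge=11 → close Fernhollow (overflow 22)
  28÷4 = 7 each, +1 to first 0
Round 4: Dunmere=20 Greywater=23 Hollowpine=22 Ironridge=18 → close Greywater (overflow 18)
  23÷3 = 7 each, +1 to first 2
Round 5: Dunmere=28 Hollowpine=30 Ironridge=25 → close Dunmere (overflow 18)
  28÷2 = 14 each, +1 to first 0
Round 6: Hollowpine=44 Ironridge=39 → close Hollowpine (overflow 32)
  44÷1 = 44 each, +1 to first 0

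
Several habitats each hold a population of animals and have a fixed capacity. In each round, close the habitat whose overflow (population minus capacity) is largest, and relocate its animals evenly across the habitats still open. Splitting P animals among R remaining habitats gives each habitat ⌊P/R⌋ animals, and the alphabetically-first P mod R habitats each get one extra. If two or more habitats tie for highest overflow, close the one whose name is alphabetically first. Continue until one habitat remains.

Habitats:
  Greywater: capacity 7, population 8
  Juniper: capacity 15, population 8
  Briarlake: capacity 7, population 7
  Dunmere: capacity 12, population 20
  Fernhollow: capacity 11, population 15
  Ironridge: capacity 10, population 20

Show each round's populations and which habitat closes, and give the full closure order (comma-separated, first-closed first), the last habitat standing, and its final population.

Closure order: Ironridge, Dunmere, Fernhollow, Briarlake, Greywater
Last habitat: Juniper with 78 animals

Round 1: Briarlake=7 Dunmere=20 Fernhollow=15 Greywater=8 Ironridge=20 Juniper=8 → close Ironridge (overflow 10)
  20÷5 = 4 each, +1 to first 0
Round 2: Briarlake=11 Dunmere=24 Fernhollow=19 Greywater=12 Juniper=12 → close Dunmere (overflow 12)
  24÷4 = 6 each, +1 to first 0
Round 3: Briarlake=17 Fernhollow=25 Greywater=18 Juniper=18 → close Fernhollow (overflow 14)
  25÷3 = 8 each, +1 to first 1
Round 4: Briarlake=26 Greywater=26 Juniper=26 → close Briarlake (overflow 19)
  26÷2 = 13 each, +1 to first 0
Round 5: Greywater=39 Juniper=39 → close Greywater (overflow 32)
  39÷1 = 39 each, +1 to first 0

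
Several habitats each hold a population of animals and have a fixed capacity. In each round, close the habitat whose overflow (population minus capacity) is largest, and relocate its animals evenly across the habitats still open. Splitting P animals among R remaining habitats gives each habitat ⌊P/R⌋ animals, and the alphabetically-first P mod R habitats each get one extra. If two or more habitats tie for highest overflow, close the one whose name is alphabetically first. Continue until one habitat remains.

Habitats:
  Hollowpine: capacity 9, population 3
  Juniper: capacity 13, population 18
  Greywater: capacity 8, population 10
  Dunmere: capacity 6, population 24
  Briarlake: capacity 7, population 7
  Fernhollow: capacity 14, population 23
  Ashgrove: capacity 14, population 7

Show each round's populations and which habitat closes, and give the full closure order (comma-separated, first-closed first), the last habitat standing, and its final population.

Round 1: Ashgrove=7 Briarlake=7 Dunmere=24 Fernhollow=23 Greywater=10 Hollowpine=3 Juniper=18 → close Dunmere (overflow 18)
  24÷6 = 4 each, +1 to first 0
Round 2: Ashgrove=11 Briarlake=11 Fernhollow=27 Greywater=14 Hollowpine=7 Juniper=22 → close Fernhollow (overflow 13)
  27÷5 = 5 each, +1 to first 2
Round 3: Ashgrove=17 Briarlake=17 Greywater=19 Hollowpine=12 Juniper=27 → close Juniper (overflow 14)
  27÷4 = 6 each, +1 to first 3
Round 4: Ashgrove=24 Briarlake=24 Greywater=26 Hollowpine=18 → close Greywater (overflow 18)
  26÷3 = 8 each, +1 to first 2
Round 5: Ashgrove=33 Briarlake=33 Hollowpine=26 → close Briarlake (overflow 26)
  33÷2 = 16 each, +1 to first 1
Round 6: Ashgrove=50 Hollowpine=42 → close Ashgrove (overflow 36)
  50÷1 = 50 each, +1 to first 0

Closure order: Dunmere, Fernhollow, Juniper, Greywater, Briarlake, Ashgrove
Last habitat: Hollowpine with 92 animals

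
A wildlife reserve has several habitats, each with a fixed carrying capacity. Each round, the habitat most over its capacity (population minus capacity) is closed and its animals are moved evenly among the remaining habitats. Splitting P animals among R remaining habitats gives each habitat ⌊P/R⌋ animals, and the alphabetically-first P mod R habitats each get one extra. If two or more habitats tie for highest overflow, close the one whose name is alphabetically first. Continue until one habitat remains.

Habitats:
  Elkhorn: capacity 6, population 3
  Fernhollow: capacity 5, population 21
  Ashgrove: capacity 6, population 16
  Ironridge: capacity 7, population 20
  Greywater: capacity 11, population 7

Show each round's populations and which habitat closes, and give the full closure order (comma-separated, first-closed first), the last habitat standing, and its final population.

Closure order: Fernhollow, Ironridge, Ashgrove, Elkhorn
Last habitat: Greywater with 67 animals

Round 1: Ashgrove=16 Elkhorn=3 Fernhollow=21 Greywater=7 Ironridge=20 → close Fernhollow (overflow 16)
  21÷4 = 5 each, +1 to first 1
Round 2: Ashgrove=22 Elkhorn=8 Greywater=12 Ironridge=25 → close Ironridge (overflow 18)
  25÷3 = 8 each, +1 to first 1
Round 3: Ashgrove=31 Elkhorn=16 Greywater=20 → close Ashgrove (overflow 25)
  31÷2 = 15 each, +1 to first 1
Round 4: Elkhorn=32 Greywater=35 → close Elkhorn (overflow 26)
  32÷1 = 32 each, +1 to first 0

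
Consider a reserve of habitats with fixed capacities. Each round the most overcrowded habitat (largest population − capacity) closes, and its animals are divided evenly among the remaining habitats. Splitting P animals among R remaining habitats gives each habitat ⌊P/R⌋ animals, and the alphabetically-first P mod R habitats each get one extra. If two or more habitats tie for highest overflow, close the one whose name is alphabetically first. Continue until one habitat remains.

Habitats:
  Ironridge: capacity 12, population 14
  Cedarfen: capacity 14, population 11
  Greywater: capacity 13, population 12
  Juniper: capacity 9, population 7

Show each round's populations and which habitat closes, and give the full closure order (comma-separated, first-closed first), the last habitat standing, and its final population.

Closure order: Ironridge, Greywater, Cedarfen
Last habitat: Juniper with 44 animals

Round 1: Cedarfen=11 Greywater=12 Ironridge=14 Juniper=7 → close Ironridge (overflow 2)
  14÷3 = 4 each, +1 to first 2
Round 2: Cedarfen=16 Greywater=17 Juniper=11 → close Greywater (overflow 4)
  17÷2 = 8 each, +1 to first 1
Round 3: Cedarfen=25 Juniper=19 → close Cedarfen (overflow 11)
  25÷1 = 25 each, +1 to first 0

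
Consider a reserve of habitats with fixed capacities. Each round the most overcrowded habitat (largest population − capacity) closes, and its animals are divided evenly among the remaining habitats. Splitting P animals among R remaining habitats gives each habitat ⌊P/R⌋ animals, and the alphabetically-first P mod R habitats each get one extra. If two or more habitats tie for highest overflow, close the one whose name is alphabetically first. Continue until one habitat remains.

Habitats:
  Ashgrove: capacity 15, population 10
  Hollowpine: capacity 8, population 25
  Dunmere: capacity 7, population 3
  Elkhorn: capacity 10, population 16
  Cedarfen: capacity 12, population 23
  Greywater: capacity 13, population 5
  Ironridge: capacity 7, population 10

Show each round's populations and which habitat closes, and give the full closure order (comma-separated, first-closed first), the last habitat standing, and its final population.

Round 1: Ashgrove=10 Cedarfen=23 Dunmere=3 Elkhorn=16 Greywater=5 Hollowpine=25 Ironridge=10 → close Hollowpine (overflow 17)
  25÷6 = 4 each, +1 to first 1
Round 2: Ashgrove=15 Cedarfen=27 Dunmere=7 Elkhorn=20 Greywater=9 Ironridge=14 → close Cedarfen (overflow 15)
  27÷5 = 5 each, +1 to first 2
Round 3: Ashgrove=21 Dunmere=13 Elkhorn=25 Greywater=14 Ironridge=19 → close Elkhorn (overflow 15)
  25÷4 = 6 each, +1 to first 1
Round 4: Ashgrove=28 Dunmere=19 Greywater=20 Ironridge=25 → close Ironridge (overflow 18)
  25÷3 = 8 each, +1 to first 1
Round 5: Ashgrove=37 Dunmere=27 Greywater=28 → close Ashgrove (overflow 22)
  37÷2 = 18 each, +1 to first 1
Round 6: Dunmere=46 Greywater=46 → close Dunmere (overflow 39)
  46÷1 = 46 each, +1 to first 0

Closure order: Hollowpine, Cedarfen, Elkhorn, Ironridge, Ashgrove, Dunmere
Last habitat: Greywater with 92 animals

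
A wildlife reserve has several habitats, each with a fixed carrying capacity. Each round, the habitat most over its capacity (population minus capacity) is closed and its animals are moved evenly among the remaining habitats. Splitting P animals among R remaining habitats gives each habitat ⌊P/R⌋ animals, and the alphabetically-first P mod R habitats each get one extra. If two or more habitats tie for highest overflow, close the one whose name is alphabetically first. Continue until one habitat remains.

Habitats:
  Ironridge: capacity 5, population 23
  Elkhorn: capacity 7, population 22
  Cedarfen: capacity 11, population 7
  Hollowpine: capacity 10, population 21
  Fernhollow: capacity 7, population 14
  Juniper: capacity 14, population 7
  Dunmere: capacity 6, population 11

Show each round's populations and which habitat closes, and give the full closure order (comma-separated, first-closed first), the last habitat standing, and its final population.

Closure order: Ironridge, Elkhorn, Hollowpine, Fernhollow, Dunmere, Cedarfen
Last habitat: Juniper with 105 animals

Round 1: Cedarfen=7 Dunmere=11 Elkhorn=22 Fernhollow=14 Hollowpine=21 Ironridge=23 Juniper=7 → close Ironridge (overflow 18)
  23÷6 = 3 each, +1 to first 5
Round 2: Cedarfen=11 Dunmere=15 Elkhorn=26 Fernhollow=18 Hollowpine=25 Juniper=10 → close Elkhorn (overflow 19)
  26÷5 = 5 each, +1 to first 1
Round 3: Cedarfen=17 Dunmere=20 Fernhollow=23 Hollowpine=30 Juniper=15 → close Hollowpine (overflow 20)
  30÷4 = 7 each, +1 to first 2
Round 4: Cedarfen=25 Dunmere=28 Fernhollow=30 Juniper=22 → close Fernhollow (overflow 23)
  30÷3 = 10 each, +1 to first 0
Round 5: Cedarfen=35 Dunmere=38 Juniper=32 → close Dunmere (overflow 32)
  38÷2 = 19 each, +1 to first 0
Round 6: Cedarfen=54 Juniper=51 → close Cedarfen (overflow 43)
  54÷1 = 54 each, +1 to first 0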